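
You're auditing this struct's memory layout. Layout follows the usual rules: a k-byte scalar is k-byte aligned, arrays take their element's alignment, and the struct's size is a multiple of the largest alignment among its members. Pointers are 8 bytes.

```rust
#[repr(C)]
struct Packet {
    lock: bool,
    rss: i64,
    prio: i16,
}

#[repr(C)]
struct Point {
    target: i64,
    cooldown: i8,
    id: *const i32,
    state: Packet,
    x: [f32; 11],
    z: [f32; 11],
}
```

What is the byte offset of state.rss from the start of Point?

32

Packet: 0..1  lock  (1B, 1-aligned); 1..8  -- padding (7B); 8..16  rss  (8B, 8-aligned); 16..18  prio  (2B, 2-aligned); 18..24  -- tail padding (6B); sizeof = 24, alignof = 8
0..8  target  (8B, 8-aligned)
8..9  cooldown  (1B, 1-aligned)
9..16  -- padding (7B)
16..24  id  (8B, 8-aligned)
24..48  state  (24B, 8-aligned)
within Packet: rss at 8
24 + 8 = 32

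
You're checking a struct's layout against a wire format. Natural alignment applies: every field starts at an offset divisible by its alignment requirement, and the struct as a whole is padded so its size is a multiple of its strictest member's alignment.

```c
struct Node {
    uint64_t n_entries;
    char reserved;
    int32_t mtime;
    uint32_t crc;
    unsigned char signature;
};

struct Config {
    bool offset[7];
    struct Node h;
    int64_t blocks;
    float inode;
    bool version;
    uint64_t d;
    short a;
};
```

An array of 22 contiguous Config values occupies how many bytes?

Node: 0..8  n_entries  (8B, 8-aligned); 8..9  reserved  (1B, 1-aligned); 9..12  -- padding (3B); 12..16  mtime  (4B, 4-aligned); 16..20  crc  (4B, 4-aligned); 20..21  signature  (1B, 1-aligned); 21..24  -- tail padding (3B); sizeof = 24, alignof = 8
0..7  offset  (7B, 1-aligned)
7..8  -- padding (1B)
8..32  h  (24B, 8-aligned)
32..40  blocks  (8B, 8-aligned)
40..44  inode  (4B, 4-aligned)
44..45  version  (1B, 1-aligned)
45..48  -- padding (3B)
48..56  d  (8B, 8-aligned)
56..58  a  (2B, 2-aligned)
58..64  -- tail padding (6B)
sizeof = 64, alignof = 8
array of 22: 22 × 64 = 1408

1408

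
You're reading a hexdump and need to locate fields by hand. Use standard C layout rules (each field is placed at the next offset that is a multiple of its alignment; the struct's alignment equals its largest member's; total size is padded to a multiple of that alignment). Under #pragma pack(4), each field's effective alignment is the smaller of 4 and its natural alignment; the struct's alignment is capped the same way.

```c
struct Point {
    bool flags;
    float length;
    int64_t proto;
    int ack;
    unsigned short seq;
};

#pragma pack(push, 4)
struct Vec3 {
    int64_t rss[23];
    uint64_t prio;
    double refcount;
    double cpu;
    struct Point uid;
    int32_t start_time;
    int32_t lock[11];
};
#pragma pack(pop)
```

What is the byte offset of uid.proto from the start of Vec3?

Point: flags at 0 (size 1, align 1) → ends 1; pad 3 to align 4 for length; length at 4 (size 4, align 4) → ends 8; proto at 8 (size 8, align 8) → ends 16; ack at 16 (size 4, align 4) → ends 20; seq at 20 (size 2, align 2) → ends 22; tail pad 2 to reach multiple of 8; total 24 bytes, alignment 8
rss at 0 (size 184, align 4) → ends 184
prio at 184 (size 8, align 4) → ends 192
refcount at 192 (size 8, align 4) → ends 200
cpu at 200 (size 8, align 4) → ends 208
uid at 208 (size 24, align 4) → ends 232
within Point: proto at 8
208 + 8 = 216

216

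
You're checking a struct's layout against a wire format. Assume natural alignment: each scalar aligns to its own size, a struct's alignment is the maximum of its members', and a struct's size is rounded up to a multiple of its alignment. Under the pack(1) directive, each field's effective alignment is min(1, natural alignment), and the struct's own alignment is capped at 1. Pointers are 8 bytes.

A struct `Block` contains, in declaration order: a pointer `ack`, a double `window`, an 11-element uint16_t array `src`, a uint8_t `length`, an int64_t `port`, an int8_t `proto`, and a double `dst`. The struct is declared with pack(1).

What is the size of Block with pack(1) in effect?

56

0..8  ack  (8B, 1-aligned)
8..16  window  (8B, 1-aligned)
16..38  src  (22B, 1-aligned)
38..39  length  (1B, 1-aligned)
39..47  port  (8B, 1-aligned)
47..48  proto  (1B, 1-aligned)
48..56  dst  (8B, 1-aligned)
sizeof = 56, alignof = 1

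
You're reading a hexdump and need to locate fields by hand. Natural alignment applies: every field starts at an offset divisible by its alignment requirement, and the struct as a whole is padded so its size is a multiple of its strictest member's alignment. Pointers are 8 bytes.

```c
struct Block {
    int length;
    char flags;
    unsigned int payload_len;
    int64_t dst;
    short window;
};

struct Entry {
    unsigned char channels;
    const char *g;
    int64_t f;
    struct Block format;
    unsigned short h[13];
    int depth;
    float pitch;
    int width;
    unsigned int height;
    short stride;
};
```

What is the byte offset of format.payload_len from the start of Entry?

Block: @0: length [4B, align 4] → 4; @4: flags [1B, align 1] → 5; +3 pad (align 4); @8: payload_len [4B, align 4] → 12; +4 pad (align 8); @16: dst [8B, align 8] → 24; @24: window [2B, align 2] → 26; +6 tail pad (align 8); size 32, align 8
@0: channels [1B, align 1] → 1
+7 pad (align 8)
@8: g [8B, align 8] → 16
@16: f [8B, align 8] → 24
@24: format [32B, align 8] → 56
within Block: payload_len at 8
24 + 8 = 32

32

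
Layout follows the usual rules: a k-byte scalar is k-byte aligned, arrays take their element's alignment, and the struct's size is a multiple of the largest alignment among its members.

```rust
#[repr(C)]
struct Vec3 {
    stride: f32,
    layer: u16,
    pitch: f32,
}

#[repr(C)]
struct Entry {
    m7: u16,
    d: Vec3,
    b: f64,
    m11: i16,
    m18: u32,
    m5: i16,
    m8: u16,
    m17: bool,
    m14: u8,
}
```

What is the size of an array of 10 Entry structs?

400

Vec3: stride at 0 (size 4, align 4) → ends 4; layer at 4 (size 2, align 2) → ends 6; pad 2 to align 4 for pitch; pitch at 8 (size 4, align 4) → ends 12; total 12 bytes, alignment 4
m7 at 0 (size 2, align 2) → ends 2
pad 2 to align 4 for d
d at 4 (size 12, align 4) → ends 16
b at 16 (size 8, align 8) → ends 24
m11 at 24 (size 2, align 2) → ends 26
pad 2 to align 4 for m18
m18 at 28 (size 4, align 4) → ends 32
m5 at 32 (size 2, align 2) → ends 34
m8 at 34 (size 2, align 2) → ends 36
m17 at 36 (size 1, align 1) → ends 37
m14 at 37 (size 1, align 1) → ends 38
tail pad 2 to reach multiple of 8
total 40 bytes, alignment 8
array of 10: 10 × 40 = 400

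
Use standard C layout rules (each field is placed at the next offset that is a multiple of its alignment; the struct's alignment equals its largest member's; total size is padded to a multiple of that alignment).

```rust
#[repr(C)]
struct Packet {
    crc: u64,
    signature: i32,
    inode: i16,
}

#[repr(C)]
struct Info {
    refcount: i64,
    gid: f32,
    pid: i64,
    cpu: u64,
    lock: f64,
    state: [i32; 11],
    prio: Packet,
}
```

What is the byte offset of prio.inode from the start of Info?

100

Packet: 0..8  crc  (8B, 8-aligned); 8..12  signature  (4B, 4-aligned); 12..14  inode  (2B, 2-aligned); 14..16  -- tail padding (2B); sizeof = 16, alignof = 8
0..8  refcount  (8B, 8-aligned)
8..12  gid  (4B, 4-aligned)
12..16  -- padding (4B)
16..24  pid  (8B, 8-aligned)
24..32  cpu  (8B, 8-aligned)
32..40  lock  (8B, 8-aligned)
40..84  state  (44B, 4-aligned)
84..88  -- padding (4B)
88..104  prio  (16B, 8-aligned)
within Packet: inode at 12
88 + 12 = 100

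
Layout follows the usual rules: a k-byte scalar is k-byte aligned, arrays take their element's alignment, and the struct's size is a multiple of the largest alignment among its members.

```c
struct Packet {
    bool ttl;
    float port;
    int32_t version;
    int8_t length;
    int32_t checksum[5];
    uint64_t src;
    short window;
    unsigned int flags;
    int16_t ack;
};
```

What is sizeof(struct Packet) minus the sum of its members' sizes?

@0: ttl [1B, align 1] → 1
+3 pad (align 4)
@4: port [4B, align 4] → 8
@8: version [4B, align 4] → 12
@12: length [1B, align 1] → 13
+3 pad (align 4)
@16: checksum [20B, align 4] → 36
+4 pad (align 8)
@40: src [8B, align 8] → 48
@48: window [2B, align 2] → 50
+2 pad (align 4)
@52: flags [4B, align 4] → 56
@56: ack [2B, align 2] → 58
+6 tail pad (align 8)
size 64, align 8
data bytes 46, size 64 → padding 18

18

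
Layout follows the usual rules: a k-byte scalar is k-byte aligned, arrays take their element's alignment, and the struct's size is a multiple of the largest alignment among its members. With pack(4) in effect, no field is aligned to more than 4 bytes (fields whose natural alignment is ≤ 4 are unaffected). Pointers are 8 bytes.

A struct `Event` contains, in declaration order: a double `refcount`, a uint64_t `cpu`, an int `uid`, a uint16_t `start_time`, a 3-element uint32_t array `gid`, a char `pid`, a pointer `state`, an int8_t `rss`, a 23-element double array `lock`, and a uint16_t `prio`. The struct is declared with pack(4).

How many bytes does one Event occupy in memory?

240

@0: refcount [8B, align 4] → 8
@8: cpu [8B, align 4] → 16
@16: uid [4B, align 4] → 20
@20: start_time [2B, align 2] → 22
+2 pad (align 4)
@24: gid [12B, align 4] → 36
@36: pid [1B, align 1] → 37
+3 pad (align 4)
@40: state [8B, align 4] → 48
@48: rss [1B, align 1] → 49
+3 pad (align 4)
@52: lock [184B, align 4] → 236
@236: prio [2B, align 2] → 238
+2 tail pad (align 4)
size 240, align 4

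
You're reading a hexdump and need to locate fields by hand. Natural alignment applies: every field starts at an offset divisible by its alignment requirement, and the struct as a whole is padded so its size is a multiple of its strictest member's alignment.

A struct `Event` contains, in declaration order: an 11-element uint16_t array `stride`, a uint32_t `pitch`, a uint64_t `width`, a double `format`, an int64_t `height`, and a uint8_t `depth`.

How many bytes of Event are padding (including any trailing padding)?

stride at 0 (size 22, align 2) → ends 22
pad 2 to align 4 for pitch
pitch at 24 (size 4, align 4) → ends 28
pad 4 to align 8 for width
width at 32 (size 8, align 8) → ends 40
format at 40 (size 8, align 8) → ends 48
height at 48 (size 8, align 8) → ends 56
depth at 56 (size 1, align 1) → ends 57
tail pad 7 to reach multiple of 8
total 64 bytes, alignment 8
data bytes 51, size 64 → padding 13

13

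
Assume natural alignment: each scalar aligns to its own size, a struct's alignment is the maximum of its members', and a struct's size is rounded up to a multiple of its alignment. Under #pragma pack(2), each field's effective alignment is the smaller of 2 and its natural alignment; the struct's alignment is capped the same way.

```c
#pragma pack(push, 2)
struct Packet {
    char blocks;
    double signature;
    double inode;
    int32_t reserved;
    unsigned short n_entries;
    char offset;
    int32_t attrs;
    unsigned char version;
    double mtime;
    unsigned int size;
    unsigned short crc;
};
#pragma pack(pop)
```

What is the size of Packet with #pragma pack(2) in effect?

@0: blocks [1B, align 1] → 1
+1 pad (align 2)
@2: signature [8B, align 2] → 10
@10: inode [8B, align 2] → 18
@18: reserved [4B, align 2] → 22
@22: n_entries [2B, align 2] → 24
@24: offset [1B, align 1] → 25
+1 pad (align 2)
@26: attrs [4B, align 2] → 30
@30: version [1B, align 1] → 31
+1 pad (align 2)
@32: mtime [8B, align 2] → 40
@40: size [4B, align 2] → 44
@44: crc [2B, align 2] → 46
size 46, align 2

46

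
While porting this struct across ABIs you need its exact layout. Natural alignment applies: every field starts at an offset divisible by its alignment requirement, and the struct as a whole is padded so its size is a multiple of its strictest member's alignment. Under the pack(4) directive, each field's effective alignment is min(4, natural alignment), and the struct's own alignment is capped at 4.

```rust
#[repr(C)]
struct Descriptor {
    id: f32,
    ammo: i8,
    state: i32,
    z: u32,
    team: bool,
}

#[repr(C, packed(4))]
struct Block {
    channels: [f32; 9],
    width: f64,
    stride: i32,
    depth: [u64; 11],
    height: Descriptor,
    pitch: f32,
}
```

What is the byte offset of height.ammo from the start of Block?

140

Descriptor: id at 0 (size 4, align 4) → ends 4; ammo at 4 (size 1, align 1) → ends 5; pad 3 to align 4 for state; state at 8 (size 4, align 4) → ends 12; z at 12 (size 4, align 4) → ends 16; team at 16 (size 1, align 1) → ends 17; tail pad 3 to reach multiple of 4; total 20 bytes, alignment 4
channels at 0 (size 36, align 4) → ends 36
width at 36 (size 8, align 4) → ends 44
stride at 44 (size 4, align 4) → ends 48
depth at 48 (size 88, align 4) → ends 136
height at 136 (size 20, align 4) → ends 156
within Descriptor: ammo at 4
136 + 4 = 140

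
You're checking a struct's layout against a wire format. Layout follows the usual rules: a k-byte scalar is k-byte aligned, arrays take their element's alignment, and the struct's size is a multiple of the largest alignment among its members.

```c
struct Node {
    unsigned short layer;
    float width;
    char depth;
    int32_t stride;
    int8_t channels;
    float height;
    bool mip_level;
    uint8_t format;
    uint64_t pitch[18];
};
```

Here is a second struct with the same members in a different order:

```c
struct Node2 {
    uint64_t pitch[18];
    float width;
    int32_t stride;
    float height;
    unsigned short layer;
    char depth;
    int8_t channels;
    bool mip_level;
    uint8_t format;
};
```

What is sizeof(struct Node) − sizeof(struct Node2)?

0..2  layer  (2B, 2-aligned)
2..4  -- padding (2B)
4..8  width  (4B, 4-aligned)
8..9  depth  (1B, 1-aligned)
9..12  -- padding (3B)
12..16  stride  (4B, 4-aligned)
16..17  channels  (1B, 1-aligned)
17..20  -- padding (3B)
20..24  height  (4B, 4-aligned)
24..25  mip_level  (1B, 1-aligned)
25..26  format  (1B, 1-aligned)
26..32  -- padding (6B)
32..176  pitch  (144B, 8-aligned)
sizeof = 176, alignof = 8
— Node2 —
0..144  pitch  (144B, 8-aligned)
144..148  width  (4B, 4-aligned)
148..152  stride  (4B, 4-aligned)
152..156  height  (4B, 4-aligned)
156..158  layer  (2B, 2-aligned)
158..159  depth  (1B, 1-aligned)
159..160  channels  (1B, 1-aligned)
160..161  mip_level  (1B, 1-aligned)
161..162  format  (1B, 1-aligned)
162..168  -- tail padding (6B)
sizeof = 168, alignof = 8
176 − 168 = 8

8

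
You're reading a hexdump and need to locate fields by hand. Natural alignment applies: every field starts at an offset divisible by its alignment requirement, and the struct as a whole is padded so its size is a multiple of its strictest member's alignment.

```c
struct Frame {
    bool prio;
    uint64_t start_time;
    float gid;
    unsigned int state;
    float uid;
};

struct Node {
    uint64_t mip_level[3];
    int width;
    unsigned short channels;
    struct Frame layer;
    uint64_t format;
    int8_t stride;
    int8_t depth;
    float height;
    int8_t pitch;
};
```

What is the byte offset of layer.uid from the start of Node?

56

Frame: 0..1  prio  (1B, 1-aligned); 1..8  -- padding (7B); 8..16  start_time  (8B, 8-aligned); 16..20  gid  (4B, 4-aligned); 20..24  state  (4B, 4-aligned); 24..28  uid  (4B, 4-aligned); 28..32  -- tail padding (4B); sizeof = 32, alignof = 8
0..24  mip_level  (24B, 8-aligned)
24..28  width  (4B, 4-aligned)
28..30  channels  (2B, 2-aligned)
30..32  -- padding (2B)
32..64  layer  (32B, 8-aligned)
within Frame: uid at 24
32 + 24 = 56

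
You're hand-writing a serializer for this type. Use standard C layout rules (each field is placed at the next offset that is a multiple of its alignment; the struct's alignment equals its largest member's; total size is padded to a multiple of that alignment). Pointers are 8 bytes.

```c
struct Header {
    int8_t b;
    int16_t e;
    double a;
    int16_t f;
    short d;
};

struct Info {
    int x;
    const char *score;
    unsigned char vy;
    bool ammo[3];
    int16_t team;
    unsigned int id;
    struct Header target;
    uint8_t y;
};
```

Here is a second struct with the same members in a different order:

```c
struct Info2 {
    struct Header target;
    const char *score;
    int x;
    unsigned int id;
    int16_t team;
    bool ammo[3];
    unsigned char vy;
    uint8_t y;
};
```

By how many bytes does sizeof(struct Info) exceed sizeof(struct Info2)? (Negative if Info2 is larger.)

16

Header: 0..1  b  (1B, 1-aligned); 1..2  -- padding (1B); 2..4  e  (2B, 2-aligned); 4..8  -- padding (4B); 8..16  a  (8B, 8-aligned); 16..18  f  (2B, 2-aligned); 18..20  d  (2B, 2-aligned); 20..24  -- tail padding (4B); sizeof = 24, alignof = 8
0..4  x  (4B, 4-aligned)
4..8  -- padding (4B)
8..16  score  (8B, 8-aligned)
16..17  vy  (1B, 1-aligned)
17..20  ammo  (3B, 1-aligned)
20..22  team  (2B, 2-aligned)
22..24  -- padding (2B)
24..28  id  (4B, 4-aligned)
28..32  -- padding (4B)
32..56  target  (24B, 8-aligned)
56..57  y  (1B, 1-aligned)
57..64  -- tail padding (7B)
sizeof = 64, alignof = 8
— Info2 —
0..24  target  (24B, 8-aligned)
24..32  score  (8B, 8-aligned)
32..36  x  (4B, 4-aligned)
36..40  id  (4B, 4-aligned)
40..42  team  (2B, 2-aligned)
42..45  ammo  (3B, 1-aligned)
45..46  vy  (1B, 1-aligned)
46..47  y  (1B, 1-aligned)
47..48  -- tail padding (1B)
sizeof = 48, alignof = 8
64 − 48 = 16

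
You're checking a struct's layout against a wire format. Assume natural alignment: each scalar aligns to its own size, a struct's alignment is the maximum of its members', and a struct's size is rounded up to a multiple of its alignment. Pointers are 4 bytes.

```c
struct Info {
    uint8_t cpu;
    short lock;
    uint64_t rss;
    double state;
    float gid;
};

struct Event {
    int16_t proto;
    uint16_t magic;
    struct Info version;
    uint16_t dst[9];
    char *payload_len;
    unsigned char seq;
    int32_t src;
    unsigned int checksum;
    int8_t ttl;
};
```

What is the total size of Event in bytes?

80

Info: cpu at 0 (size 1, align 1) → ends 1; pad 1 to align 2 for lock; lock at 2 (size 2, align 2) → ends 4; pad 4 to align 8 for rss; rss at 8 (size 8, align 8) → ends 16; state at 16 (size 8, align 8) → ends 24; gid at 24 (size 4, align 4) → ends 28; tail pad 4 to reach multiple of 8; total 32 bytes, alignment 8
proto at 0 (size 2, align 2) → ends 2
magic at 2 (size 2, align 2) → ends 4
pad 4 to align 8 for version
version at 8 (size 32, align 8) → ends 40
dst at 40 (size 18, align 2) → ends 58
pad 2 to align 4 for payload_len
payload_len at 60 (size 4, align 4) → ends 64
seq at 64 (size 1, align 1) → ends 65
pad 3 to align 4 for src
src at 68 (size 4, align 4) → ends 72
checksum at 72 (size 4, align 4) → ends 76
ttl at 76 (size 1, align 1) → ends 77
tail pad 3 to reach multiple of 8
total 80 bytes, alignment 8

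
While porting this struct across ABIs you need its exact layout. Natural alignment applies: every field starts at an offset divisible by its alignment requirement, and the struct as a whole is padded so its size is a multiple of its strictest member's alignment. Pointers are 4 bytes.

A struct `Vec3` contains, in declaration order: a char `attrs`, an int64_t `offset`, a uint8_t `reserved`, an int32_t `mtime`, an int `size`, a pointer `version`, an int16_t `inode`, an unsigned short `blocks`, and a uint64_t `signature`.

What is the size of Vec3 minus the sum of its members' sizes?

attrs at 0 (size 1, align 1) → ends 1
pad 7 to align 8 for offset
offset at 8 (size 8, align 8) → ends 16
reserved at 16 (size 1, align 1) → ends 17
pad 3 to align 4 for mtime
mtime at 20 (size 4, align 4) → ends 24
size at 24 (size 4, align 4) → ends 28
version at 28 (size 4, align 4) → ends 32
inode at 32 (size 2, align 2) → ends 34
blocks at 34 (size 2, align 2) → ends 36
pad 4 to align 8 for signature
signature at 40 (size 8, align 8) → ends 48
total 48 bytes, alignment 8
data bytes 34, size 48 → padding 14

14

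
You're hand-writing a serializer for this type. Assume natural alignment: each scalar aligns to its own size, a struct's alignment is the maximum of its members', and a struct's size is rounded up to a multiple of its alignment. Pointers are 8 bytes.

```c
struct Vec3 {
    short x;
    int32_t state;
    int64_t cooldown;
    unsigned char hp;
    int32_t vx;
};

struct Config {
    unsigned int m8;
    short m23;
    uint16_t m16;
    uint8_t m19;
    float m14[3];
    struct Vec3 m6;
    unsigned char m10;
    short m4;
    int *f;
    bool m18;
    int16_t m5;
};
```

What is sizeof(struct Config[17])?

Vec3: 0..2  x  (2B, 2-aligned); 2..4  -- padding (2B); 4..8  state  (4B, 4-aligned); 8..16  cooldown  (8B, 8-aligned); 16..17  hp  (1B, 1-aligned); 17..20  -- padding (3B); 20..24  vx  (4B, 4-aligned); sizeof = 24, alignof = 8
0..4  m8  (4B, 4-aligned)
4..6  m23  (2B, 2-aligned)
6..8  m16  (2B, 2-aligned)
8..9  m19  (1B, 1-aligned)
9..12  -- padding (3B)
12..24  m14  (12B, 4-aligned)
24..48  m6  (24B, 8-aligned)
48..49  m10  (1B, 1-aligned)
49..50  -- padding (1B)
50..52  m4  (2B, 2-aligned)
52..56  -- padding (4B)
56..64  f  (8B, 8-aligned)
64..65  m18  (1B, 1-aligned)
65..66  -- padding (1B)
66..68  m5  (2B, 2-aligned)
68..72  -- tail padding (4B)
sizeof = 72, alignof = 8
array of 17: 17 × 72 = 1224

1224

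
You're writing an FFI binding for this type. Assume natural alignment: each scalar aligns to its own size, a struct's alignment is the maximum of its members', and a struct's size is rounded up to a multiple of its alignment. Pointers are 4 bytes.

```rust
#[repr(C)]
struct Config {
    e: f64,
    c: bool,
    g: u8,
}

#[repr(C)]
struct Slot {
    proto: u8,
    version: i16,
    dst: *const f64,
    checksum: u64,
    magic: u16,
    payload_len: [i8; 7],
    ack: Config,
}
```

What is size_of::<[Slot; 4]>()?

192

Config: @0: e [8B, align 8] → 8; @8: c [1B, align 1] → 9; @9: g [1B, align 1] → 10; +6 tail pad (align 8); size 16, align 8
@0: proto [1B, align 1] → 1
+1 pad (align 2)
@2: version [2B, align 2] → 4
@4: dst [4B, align 4] → 8
@8: checksum [8B, align 8] → 16
@16: magic [2B, align 2] → 18
@18: payload_len [7B, align 1] → 25
+7 pad (align 8)
@32: ack [16B, align 8] → 48
size 48, align 8
array of 4: 4 × 48 = 192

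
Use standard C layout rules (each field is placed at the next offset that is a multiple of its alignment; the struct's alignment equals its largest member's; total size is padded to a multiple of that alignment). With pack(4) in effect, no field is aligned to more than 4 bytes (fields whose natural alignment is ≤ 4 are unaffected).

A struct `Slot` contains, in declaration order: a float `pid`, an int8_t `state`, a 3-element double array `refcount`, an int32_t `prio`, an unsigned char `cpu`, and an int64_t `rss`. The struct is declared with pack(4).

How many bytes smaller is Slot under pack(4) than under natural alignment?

natural layout:
  pid at 0 (size 4, align 4) → ends 4
  state at 4 (size 1, align 1) → ends 5
  pad 3 to align 8 for refcount
  refcount at 8 (size 24, align 8) → ends 32
  prio at 32 (size 4, align 4) → ends 36
  cpu at 36 (size 1, align 1) → ends 37
  pad 3 to align 8 for rss
  rss at 40 (size 8, align 8) → ends 48
  total 48 bytes, alignment 8
packed(4) layout:
  pid at 0 (size 4, align 4) → ends 4
  state at 4 (size 1, align 1) → ends 5
  pad 3 to align 4 for refcount
  refcount at 8 (size 24, align 4) → ends 32
  prio at 32 (size 4, align 4) → ends 36
  cpu at 36 (size 1, align 1) → ends 37
  pad 3 to align 4 for rss
  rss at 40 (size 8, align 4) → ends 48
  total 48 bytes, alignment 4
48 − 48 = 0

0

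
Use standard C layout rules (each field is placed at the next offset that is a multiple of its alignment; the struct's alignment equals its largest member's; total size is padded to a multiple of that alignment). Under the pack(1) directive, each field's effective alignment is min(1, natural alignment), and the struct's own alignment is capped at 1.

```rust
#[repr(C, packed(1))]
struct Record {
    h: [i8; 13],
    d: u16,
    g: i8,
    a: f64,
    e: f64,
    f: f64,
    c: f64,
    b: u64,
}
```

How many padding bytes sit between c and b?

0

0..13  h  (13B, 1-aligned)
13..15  d  (2B, 1-aligned)
15..16  g  (1B, 1-aligned)
16..24  a  (8B, 1-aligned)
24..32  e  (8B, 1-aligned)
32..40  f  (8B, 1-aligned)
40..48  c  (8B, 1-aligned)
48..56  b  (8B, 1-aligned)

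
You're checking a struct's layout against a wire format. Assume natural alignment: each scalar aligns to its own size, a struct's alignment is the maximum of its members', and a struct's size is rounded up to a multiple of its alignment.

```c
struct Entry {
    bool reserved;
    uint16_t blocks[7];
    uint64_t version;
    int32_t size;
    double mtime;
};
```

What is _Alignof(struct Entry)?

8

member alignments: reserved=1, blocks=2, version=8, size=4, mtime=8
max = 8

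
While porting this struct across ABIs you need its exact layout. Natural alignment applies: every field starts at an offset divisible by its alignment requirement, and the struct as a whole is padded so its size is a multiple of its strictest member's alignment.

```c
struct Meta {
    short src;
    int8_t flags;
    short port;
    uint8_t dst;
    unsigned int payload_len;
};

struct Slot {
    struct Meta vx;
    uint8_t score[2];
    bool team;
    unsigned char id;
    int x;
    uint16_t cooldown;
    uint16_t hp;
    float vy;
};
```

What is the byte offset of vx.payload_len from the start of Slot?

8

Meta: 0..2  src  (2B, 2-aligned); 2..3  flags  (1B, 1-aligned); 3..4  -- padding (1B); 4..6  port  (2B, 2-aligned); 6..7  dst  (1B, 1-aligned); 7..8  -- padding (1B); 8..12  payload_len  (4B, 4-aligned); sizeof = 12, alignof = 4
0..12  vx  (12B, 4-aligned)
within Meta: payload_len at 8
0 + 8 = 8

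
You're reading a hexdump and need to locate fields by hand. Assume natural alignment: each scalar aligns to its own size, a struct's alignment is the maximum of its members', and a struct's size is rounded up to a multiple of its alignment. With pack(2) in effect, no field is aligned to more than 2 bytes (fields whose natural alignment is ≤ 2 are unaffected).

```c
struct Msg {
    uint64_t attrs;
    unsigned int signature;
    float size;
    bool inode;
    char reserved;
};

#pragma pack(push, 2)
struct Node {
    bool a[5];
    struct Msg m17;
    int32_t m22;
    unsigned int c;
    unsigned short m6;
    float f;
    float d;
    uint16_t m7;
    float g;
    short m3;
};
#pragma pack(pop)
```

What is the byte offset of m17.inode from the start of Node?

22

Msg: attrs at 0 (size 8, align 8) → ends 8; signature at 8 (size 4, align 4) → ends 12; size at 12 (size 4, align 4) → ends 16; inode at 16 (size 1, align 1) → ends 17; reserved at 17 (size 1, align 1) → ends 18; tail pad 6 to reach multiple of 8; total 24 bytes, alignment 8
a at 0 (size 5, align 1) → ends 5
pad 1 to align 2 for m17
m17 at 6 (size 24, align 2) → ends 30
within Msg: inode at 16
6 + 16 = 22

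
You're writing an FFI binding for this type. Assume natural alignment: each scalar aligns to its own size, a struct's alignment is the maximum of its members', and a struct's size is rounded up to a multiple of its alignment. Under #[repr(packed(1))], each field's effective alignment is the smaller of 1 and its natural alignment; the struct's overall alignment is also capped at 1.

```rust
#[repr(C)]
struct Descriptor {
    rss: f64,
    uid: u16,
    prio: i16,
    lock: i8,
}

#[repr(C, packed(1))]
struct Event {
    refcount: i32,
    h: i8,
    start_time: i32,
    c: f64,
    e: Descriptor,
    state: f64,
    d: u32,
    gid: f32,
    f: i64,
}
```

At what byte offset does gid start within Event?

Descriptor: 0..8  rss  (8B, 8-aligned); 8..10  uid  (2B, 2-aligned); 10..12  prio  (2B, 2-aligned); 12..13  lock  (1B, 1-aligned); 13..16  -- tail padding (3B); sizeof = 16, alignof = 8
0..4  refcount  (4B, 1-aligned)
4..5  h  (1B, 1-aligned)
5..9  start_time  (4B, 1-aligned)
9..17  c  (8B, 1-aligned)
17..33  e  (16B, 1-aligned)
33..41  state  (8B, 1-aligned)
41..45  d  (4B, 1-aligned)
45..49  gid  (4B, 1-aligned)

45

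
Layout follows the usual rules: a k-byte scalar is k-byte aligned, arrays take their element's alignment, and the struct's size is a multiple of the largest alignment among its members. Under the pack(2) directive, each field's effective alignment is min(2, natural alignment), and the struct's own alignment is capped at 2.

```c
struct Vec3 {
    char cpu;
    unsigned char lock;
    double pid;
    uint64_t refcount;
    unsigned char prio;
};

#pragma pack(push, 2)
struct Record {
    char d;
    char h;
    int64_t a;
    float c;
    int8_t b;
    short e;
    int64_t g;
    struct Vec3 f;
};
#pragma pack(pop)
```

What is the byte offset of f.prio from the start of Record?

Vec3: cpu at 0 (size 1, align 1) → ends 1; lock at 1 (size 1, align 1) → ends 2; pad 6 to align 8 for pid; pid at 8 (size 8, align 8) → ends 16; refcount at 16 (size 8, align 8) → ends 24; prio at 24 (size 1, align 1) → ends 25; tail pad 7 to reach multiple of 8; total 32 bytes, alignment 8
d at 0 (size 1, align 1) → ends 1
h at 1 (size 1, align 1) → ends 2
a at 2 (size 8, align 2) → ends 10
c at 10 (size 4, align 2) → ends 14
b at 14 (size 1, align 1) → ends 15
pad 1 to align 2 for e
e at 16 (size 2, align 2) → ends 18
g at 18 (size 8, align 2) → ends 26
f at 26 (size 32, align 2) → ends 58
within Vec3: prio at 24
26 + 24 = 50

50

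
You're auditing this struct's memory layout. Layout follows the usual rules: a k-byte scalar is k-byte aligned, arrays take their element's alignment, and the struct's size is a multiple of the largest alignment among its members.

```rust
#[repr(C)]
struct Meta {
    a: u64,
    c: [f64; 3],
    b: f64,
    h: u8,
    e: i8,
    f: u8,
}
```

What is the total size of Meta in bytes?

a at 0 (size 8, align 8) → ends 8
c at 8 (size 24, align 8) → ends 32
b at 32 (size 8, align 8) → ends 40
h at 40 (size 1, align 1) → ends 41
e at 41 (size 1, align 1) → ends 42
f at 42 (size 1, align 1) → ends 43
tail pad 5 to reach multiple of 8
total 48 bytes, alignment 8

48 bytes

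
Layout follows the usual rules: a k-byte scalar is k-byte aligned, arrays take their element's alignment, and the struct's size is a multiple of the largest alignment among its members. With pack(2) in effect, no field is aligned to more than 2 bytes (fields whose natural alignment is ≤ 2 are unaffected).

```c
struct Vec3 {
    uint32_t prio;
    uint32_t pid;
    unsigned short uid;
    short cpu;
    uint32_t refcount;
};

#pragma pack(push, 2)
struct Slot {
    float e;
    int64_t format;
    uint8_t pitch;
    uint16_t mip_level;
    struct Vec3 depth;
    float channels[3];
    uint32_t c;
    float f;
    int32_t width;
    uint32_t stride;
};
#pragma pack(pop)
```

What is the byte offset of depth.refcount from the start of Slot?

28

Vec3: 0..4  prio  (4B, 4-aligned); 4..8  pid  (4B, 4-aligned); 8..10  uid  (2B, 2-aligned); 10..12  cpu  (2B, 2-aligned); 12..16  refcount  (4B, 4-aligned); sizeof = 16, alignof = 4
0..4  e  (4B, 2-aligned)
4..12  format  (8B, 2-aligned)
12..13  pitch  (1B, 1-aligned)
13..14  -- padding (1B)
14..16  mip_level  (2B, 2-aligned)
16..32  depth  (16B, 2-aligned)
within Vec3: refcount at 12
16 + 12 = 28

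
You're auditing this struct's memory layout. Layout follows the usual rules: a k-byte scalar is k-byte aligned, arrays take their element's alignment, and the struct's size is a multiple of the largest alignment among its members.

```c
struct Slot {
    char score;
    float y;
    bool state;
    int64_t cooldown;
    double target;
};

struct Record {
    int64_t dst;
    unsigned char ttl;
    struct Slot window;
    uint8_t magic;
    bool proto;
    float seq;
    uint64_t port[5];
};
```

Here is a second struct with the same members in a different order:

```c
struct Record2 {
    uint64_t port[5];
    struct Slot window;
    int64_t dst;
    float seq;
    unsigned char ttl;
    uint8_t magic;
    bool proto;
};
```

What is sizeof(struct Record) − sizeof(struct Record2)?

8

Slot: @0: score [1B, align 1] → 1; +3 pad (align 4); @4: y [4B, align 4] → 8; @8: state [1B, align 1] → 9; +7 pad (align 8); @16: cooldown [8B, align 8] → 24; @24: target [8B, align 8] → 32; size 32, align 8
@0: dst [8B, align 8] → 8
@8: ttl [1B, align 1] → 9
+7 pad (align 8)
@16: window [32B, align 8] → 48
@48: magic [1B, align 1] → 49
@49: proto [1B, align 1] → 50
+2 pad (align 4)
@52: seq [4B, align 4] → 56
@56: port [40B, align 8] → 96
size 96, align 8
— Record2 —
@0: port [40B, align 8] → 40
@40: window [32B, align 8] → 72
@72: dst [8B, align 8] → 80
@80: seq [4B, align 4] → 84
@84: ttl [1B, align 1] → 85
@85: magic [1B, align 1] → 86
@86: proto [1B, align 1] → 87
+1 tail pad (align 8)
size 88, align 8
96 − 88 = 8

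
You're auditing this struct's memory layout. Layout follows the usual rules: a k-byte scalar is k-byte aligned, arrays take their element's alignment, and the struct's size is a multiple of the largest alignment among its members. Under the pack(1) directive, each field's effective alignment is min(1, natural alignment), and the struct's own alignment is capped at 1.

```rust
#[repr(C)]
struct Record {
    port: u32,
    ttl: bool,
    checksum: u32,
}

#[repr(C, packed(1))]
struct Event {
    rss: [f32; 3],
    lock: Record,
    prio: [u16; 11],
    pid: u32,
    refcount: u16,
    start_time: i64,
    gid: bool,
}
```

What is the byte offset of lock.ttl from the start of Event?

Record: 0..4  port  (4B, 4-aligned); 4..5  ttl  (1B, 1-aligned); 5..8  -- padding (3B); 8..12  checksum  (4B, 4-aligned); sizeof = 12, alignof = 4
0..12  rss  (12B, 1-aligned)
12..24  lock  (12B, 1-aligned)
within Record: ttl at 4
12 + 4 = 16

16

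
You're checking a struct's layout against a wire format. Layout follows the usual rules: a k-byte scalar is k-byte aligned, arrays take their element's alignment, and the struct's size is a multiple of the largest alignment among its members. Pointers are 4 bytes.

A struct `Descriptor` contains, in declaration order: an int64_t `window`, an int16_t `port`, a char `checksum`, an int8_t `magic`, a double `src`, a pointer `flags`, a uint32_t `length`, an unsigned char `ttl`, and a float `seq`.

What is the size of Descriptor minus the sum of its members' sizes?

7

@0: window [8B, align 8] → 8
@8: port [2B, align 2] → 10
@10: checksum [1B, align 1] → 11
@11: magic [1B, align 1] → 12
+4 pad (align 8)
@16: src [8B, align 8] → 24
@24: flags [4B, align 4] → 28
@28: length [4B, align 4] → 32
@32: ttl [1B, align 1] → 33
+3 pad (align 4)
@36: seq [4B, align 4] → 40
size 40, align 8
data bytes 33, size 40 → padding 7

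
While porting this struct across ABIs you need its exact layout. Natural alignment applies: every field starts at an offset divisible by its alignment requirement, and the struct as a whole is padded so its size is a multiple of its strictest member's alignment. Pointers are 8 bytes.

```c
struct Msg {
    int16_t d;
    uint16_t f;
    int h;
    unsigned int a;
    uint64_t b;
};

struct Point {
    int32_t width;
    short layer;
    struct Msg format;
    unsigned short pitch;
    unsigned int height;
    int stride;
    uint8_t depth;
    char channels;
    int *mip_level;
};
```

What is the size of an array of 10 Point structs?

Msg: 0..2  d  (2B, 2-aligned); 2..4  f  (2B, 2-aligned); 4..8  h  (4B, 4-aligned); 8..12  a  (4B, 4-aligned); 12..16  -- padding (4B); 16..24  b  (8B, 8-aligned); sizeof = 24, alignof = 8
0..4  width  (4B, 4-aligned)
4..6  layer  (2B, 2-aligned)
6..8  -- padding (2B)
8..32  format  (24B, 8-aligned)
32..34  pitch  (2B, 2-aligned)
34..36  -- padding (2B)
36..40  height  (4B, 4-aligned)
40..44  stride  (4B, 4-aligned)
44..45  depth  (1B, 1-aligned)
45..46  channels  (1B, 1-aligned)
46..48  -- padding (2B)
48..56  mip_level  (8B, 8-aligned)
sizeof = 56, alignof = 8
array of 10: 10 × 56 = 560

560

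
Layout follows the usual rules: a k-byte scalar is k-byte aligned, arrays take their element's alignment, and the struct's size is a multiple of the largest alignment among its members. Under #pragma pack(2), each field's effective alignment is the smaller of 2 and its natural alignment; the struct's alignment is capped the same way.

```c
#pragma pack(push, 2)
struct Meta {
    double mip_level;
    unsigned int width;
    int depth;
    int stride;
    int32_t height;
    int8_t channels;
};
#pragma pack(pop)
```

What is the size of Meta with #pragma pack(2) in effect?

0..8  mip_level  (8B, 2-aligned)
8..12  width  (4B, 2-aligned)
12..16  depth  (4B, 2-aligned)
16..20  stride  (4B, 2-aligned)
20..24  height  (4B, 2-aligned)
24..25  channels  (1B, 1-aligned)
25..26  -- tail padding (1B)
sizeof = 26, alignof = 2

26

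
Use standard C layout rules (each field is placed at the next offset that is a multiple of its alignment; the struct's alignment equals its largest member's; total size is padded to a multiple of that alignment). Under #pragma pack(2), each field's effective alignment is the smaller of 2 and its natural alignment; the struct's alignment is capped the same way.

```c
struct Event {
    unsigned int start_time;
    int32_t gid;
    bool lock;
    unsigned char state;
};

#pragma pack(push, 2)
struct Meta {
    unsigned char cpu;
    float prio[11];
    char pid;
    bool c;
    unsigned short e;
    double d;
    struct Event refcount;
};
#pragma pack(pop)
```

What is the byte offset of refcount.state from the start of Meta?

Event: @0: start_time [4B, align 4] → 4; @4: gid [4B, align 4] → 8; @8: lock [1B, align 1] → 9; @9: state [1B, align 1] → 10; +2 tail pad (align 4); size 12, align 4
@0: cpu [1B, align 1] → 1
+1 pad (align 2)
@2: prio [44B, align 2] → 46
@46: pid [1B, align 1] → 47
@47: c [1B, align 1] → 48
@48: e [2B, align 2] → 50
@50: d [8B, align 2] → 58
@58: refcount [12B, align 2] → 70
within Event: state at 9
58 + 9 = 67

67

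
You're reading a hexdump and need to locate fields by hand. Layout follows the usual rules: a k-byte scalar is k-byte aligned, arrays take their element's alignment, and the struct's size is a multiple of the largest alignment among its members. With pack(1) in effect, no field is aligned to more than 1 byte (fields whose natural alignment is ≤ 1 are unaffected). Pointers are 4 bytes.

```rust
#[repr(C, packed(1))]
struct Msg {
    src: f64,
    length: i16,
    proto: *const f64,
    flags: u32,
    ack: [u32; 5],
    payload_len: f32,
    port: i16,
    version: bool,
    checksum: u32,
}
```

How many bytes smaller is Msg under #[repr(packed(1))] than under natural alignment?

natural layout:
  @0: src [8B, align 8] → 8
  @8: length [2B, align 2] → 10
  +2 pad (align 4)
  @12: proto [4B, align 4] → 16
  @16: flags [4B, align 4] → 20
  @20: ack [20B, align 4] → 40
  @40: payload_len [4B, align 4] → 44
  @44: port [2B, align 2] → 46
  @46: version [1B, align 1] → 47
  +1 pad (align 4)
  @48: checksum [4B, align 4] → 52
  +4 tail pad (align 8)
  size 56, align 8
packed(1) layout:
  @0: src [8B, align 1] → 8
  @8: length [2B, align 1] → 10
  @10: proto [4B, align 1] → 14
  @14: flags [4B, align 1] → 18
  @18: ack [20B, align 1] → 38
  @38: payload_len [4B, align 1] → 42
  @42: port [2B, align 1] → 44
  @44: version [1B, align 1] → 45
  @45: checksum [4B, align 1] → 49
  size 49, align 1
56 − 49 = 7

7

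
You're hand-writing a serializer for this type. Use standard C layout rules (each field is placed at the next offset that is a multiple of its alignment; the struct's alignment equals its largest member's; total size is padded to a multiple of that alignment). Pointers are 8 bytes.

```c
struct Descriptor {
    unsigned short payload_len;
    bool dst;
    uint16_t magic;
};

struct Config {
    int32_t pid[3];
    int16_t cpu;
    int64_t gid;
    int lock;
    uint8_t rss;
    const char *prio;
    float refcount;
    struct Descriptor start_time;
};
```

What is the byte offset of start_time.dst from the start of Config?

Descriptor: payload_len at 0 (size 2, align 2) → ends 2; dst at 2 (size 1, align 1) → ends 3; pad 1 to align 2 for magic; magic at 4 (size 2, align 2) → ends 6; total 6 bytes, alignment 2
pid at 0 (size 12, align 4) → ends 12
cpu at 12 (size 2, align 2) → ends 14
pad 2 to align 8 for gid
gid at 16 (size 8, align 8) → ends 24
lock at 24 (size 4, align 4) → ends 28
rss at 28 (size 1, align 1) → ends 29
pad 3 to align 8 for prio
prio at 32 (size 8, align 8) → ends 40
refcount at 40 (size 4, align 4) → ends 44
start_time at 44 (size 6, align 2) → ends 50
within Descriptor: dst at 2
44 + 2 = 46

46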